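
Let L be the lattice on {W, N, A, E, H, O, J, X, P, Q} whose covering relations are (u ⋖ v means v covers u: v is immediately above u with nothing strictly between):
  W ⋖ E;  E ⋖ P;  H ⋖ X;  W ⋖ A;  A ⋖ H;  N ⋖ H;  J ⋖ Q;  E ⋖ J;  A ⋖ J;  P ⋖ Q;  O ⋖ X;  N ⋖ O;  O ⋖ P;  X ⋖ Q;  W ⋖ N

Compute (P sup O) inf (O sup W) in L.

O

P ∨ O = P
O ∨ W = O
P ∧ O = O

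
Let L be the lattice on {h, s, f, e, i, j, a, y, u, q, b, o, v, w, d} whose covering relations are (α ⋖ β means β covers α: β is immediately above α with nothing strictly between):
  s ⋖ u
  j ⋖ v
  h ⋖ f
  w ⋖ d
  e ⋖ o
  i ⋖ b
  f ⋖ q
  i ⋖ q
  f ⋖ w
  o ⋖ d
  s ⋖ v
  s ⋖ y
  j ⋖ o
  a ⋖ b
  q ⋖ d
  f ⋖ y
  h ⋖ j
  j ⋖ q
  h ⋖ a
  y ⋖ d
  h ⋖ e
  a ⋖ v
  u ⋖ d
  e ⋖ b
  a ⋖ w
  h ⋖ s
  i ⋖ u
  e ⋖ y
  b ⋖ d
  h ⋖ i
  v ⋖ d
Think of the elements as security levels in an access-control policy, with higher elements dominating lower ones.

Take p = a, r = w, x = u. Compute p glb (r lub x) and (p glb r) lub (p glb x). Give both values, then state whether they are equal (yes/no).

a; a; yes

r lub x = d, so p glb (r lub x) = a glb d = a.
p glb r = a and p glb x = h, so (p glb r) lub (p glb x) = a lub h = a.
Equal: yes.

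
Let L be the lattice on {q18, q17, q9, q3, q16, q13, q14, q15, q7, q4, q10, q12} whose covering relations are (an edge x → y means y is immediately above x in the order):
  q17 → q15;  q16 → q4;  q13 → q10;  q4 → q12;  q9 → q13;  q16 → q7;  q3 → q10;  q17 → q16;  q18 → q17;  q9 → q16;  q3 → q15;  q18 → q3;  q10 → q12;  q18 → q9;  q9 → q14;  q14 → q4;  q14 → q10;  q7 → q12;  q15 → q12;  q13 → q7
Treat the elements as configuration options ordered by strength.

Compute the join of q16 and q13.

Common upper bounds of {q16, q13}: q12, q7.
The least among these is q7.

q7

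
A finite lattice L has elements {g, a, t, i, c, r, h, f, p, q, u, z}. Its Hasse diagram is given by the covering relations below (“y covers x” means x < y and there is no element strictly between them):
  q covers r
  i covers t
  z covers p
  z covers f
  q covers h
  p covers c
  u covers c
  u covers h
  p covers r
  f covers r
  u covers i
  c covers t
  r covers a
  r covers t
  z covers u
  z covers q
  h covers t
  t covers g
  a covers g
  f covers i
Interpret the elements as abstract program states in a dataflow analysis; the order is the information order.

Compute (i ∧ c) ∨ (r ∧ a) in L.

i ∧ c = t
r ∧ a = a
t ∨ a = r

r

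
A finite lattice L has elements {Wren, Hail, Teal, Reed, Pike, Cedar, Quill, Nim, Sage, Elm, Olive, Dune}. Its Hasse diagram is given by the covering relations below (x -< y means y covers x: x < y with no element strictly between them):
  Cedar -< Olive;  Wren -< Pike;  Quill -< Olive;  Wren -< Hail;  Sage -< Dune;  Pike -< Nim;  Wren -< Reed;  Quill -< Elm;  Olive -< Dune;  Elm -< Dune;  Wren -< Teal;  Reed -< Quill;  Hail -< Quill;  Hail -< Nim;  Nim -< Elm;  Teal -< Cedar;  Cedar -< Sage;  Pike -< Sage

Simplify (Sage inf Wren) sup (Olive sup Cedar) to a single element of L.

Sage ∧ Wren = Wren
Olive ∨ Cedar = Olive
Wren ∨ Olive = Olive

Olive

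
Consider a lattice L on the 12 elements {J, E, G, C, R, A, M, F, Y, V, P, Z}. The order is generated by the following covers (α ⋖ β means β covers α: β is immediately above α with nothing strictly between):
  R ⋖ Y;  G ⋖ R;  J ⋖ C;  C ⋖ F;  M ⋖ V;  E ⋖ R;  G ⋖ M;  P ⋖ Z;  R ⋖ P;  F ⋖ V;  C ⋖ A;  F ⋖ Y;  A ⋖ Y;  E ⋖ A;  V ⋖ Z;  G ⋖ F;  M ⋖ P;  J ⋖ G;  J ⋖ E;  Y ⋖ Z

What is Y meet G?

Common lower bounds of {Y, G}: G, J.
The greatest among these is G.

G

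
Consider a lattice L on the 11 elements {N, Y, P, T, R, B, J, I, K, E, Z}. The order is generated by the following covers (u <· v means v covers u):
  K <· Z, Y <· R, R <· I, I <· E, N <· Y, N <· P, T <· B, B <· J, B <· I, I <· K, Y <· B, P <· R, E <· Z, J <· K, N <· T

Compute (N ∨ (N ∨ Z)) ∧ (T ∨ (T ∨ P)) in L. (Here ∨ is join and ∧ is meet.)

I

N ∨ Z = Z
N ∨ Z = Z
T ∨ P = I
T ∨ I = I
Z ∧ I = I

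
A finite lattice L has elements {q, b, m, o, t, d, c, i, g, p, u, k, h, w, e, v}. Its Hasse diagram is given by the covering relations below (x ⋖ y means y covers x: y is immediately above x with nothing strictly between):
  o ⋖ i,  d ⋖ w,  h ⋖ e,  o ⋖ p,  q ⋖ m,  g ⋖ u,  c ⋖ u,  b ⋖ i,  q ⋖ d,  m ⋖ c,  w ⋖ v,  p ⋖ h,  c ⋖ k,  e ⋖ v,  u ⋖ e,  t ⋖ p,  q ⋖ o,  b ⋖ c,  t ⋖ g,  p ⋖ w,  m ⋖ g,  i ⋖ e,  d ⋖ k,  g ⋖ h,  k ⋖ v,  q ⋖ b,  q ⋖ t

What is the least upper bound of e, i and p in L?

Common upper bounds of {e, i, p}: e, v.
The least among these is e.

e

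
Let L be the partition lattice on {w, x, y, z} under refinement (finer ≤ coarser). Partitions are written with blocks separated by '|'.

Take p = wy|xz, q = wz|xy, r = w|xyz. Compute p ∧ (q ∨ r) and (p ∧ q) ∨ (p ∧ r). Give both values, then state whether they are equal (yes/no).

wy|xz; w|xz|y; no

q ∨ r = wxyz, so p ∧ (q ∨ r) = wy|xz ∧ wxyz = wy|xz.
p ∧ q = w|x|y|z and p ∧ r = w|xz|y, so (p ∧ q) ∨ (p ∧ r) = w|x|y|z ∨ w|xz|y = w|xz|y.
Equal: no.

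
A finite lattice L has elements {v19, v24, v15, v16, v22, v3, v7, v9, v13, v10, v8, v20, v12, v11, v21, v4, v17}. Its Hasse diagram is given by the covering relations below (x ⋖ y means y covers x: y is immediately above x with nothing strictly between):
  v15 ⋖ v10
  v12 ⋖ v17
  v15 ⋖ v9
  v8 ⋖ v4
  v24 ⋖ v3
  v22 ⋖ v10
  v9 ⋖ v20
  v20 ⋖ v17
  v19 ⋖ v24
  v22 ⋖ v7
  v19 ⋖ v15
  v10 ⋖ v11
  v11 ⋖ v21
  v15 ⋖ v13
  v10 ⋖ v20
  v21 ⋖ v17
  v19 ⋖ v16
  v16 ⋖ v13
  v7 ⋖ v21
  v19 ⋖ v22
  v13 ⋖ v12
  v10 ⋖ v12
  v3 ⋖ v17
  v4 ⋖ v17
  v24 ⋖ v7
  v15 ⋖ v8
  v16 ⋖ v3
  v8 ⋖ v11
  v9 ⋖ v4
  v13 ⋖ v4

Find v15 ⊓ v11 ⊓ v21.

v15

Common lower bounds of {v15, v11, v21}: v15, v19.
The greatest among these is v15.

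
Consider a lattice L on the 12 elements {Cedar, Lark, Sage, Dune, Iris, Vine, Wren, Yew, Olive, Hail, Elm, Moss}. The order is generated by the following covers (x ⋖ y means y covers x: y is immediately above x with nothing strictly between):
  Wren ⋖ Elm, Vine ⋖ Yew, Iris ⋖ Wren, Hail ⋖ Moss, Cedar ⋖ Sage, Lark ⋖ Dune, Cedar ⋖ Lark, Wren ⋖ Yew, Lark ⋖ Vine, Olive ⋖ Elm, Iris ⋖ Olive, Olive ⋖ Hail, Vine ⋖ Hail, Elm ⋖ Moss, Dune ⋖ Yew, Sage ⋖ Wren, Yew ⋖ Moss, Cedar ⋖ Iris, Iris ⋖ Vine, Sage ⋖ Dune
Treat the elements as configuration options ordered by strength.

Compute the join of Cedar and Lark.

Common upper bounds of {Cedar, Lark}: Dune, Hail, Lark, Moss, Vine, Yew.
The least among these is Lark.

Lark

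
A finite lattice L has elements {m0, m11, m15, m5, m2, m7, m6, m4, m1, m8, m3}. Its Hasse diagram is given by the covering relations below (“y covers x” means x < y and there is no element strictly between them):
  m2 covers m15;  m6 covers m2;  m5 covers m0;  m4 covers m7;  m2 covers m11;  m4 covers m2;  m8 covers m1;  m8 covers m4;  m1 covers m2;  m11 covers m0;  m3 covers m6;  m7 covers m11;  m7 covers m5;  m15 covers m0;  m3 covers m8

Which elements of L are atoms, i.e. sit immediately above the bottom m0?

The atoms are exactly the elements that cover m0: m11, m15, m5.

m11, m15, m5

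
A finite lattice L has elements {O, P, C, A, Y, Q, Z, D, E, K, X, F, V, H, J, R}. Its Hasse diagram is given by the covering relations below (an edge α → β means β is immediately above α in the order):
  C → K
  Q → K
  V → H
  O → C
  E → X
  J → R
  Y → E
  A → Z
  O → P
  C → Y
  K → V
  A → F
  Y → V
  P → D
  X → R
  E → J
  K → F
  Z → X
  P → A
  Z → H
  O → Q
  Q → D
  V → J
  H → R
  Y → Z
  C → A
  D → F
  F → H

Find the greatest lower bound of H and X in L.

Common lower bounds of {H, X}: A, C, O, P, Y, Z.
The greatest among these is Z.

Z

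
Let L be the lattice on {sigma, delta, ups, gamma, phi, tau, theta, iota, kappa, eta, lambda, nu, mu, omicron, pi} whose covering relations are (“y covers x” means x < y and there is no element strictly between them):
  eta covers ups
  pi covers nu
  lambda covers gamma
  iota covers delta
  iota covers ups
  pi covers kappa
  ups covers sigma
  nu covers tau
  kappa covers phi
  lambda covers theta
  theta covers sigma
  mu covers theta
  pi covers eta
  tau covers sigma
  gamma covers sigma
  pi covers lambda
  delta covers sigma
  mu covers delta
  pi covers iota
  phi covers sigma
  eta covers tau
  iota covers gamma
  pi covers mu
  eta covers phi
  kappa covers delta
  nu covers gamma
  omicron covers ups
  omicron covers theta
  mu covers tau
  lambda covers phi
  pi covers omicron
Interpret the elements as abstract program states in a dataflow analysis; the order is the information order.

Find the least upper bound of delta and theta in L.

Common upper bounds of {delta, theta}: mu, pi.
The least among these is mu.

mu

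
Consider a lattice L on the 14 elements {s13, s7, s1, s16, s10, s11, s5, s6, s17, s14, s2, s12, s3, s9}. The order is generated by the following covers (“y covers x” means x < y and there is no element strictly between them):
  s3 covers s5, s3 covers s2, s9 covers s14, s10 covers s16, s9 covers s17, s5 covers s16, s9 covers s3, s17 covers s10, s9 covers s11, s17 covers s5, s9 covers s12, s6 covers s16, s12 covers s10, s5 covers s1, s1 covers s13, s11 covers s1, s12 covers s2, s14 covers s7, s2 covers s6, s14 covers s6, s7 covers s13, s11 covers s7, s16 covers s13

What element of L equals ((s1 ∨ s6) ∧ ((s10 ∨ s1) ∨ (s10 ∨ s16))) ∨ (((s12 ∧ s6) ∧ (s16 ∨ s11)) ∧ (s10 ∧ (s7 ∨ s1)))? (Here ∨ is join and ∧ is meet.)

s1 ∨ s6 = s3
s10 ∨ s1 = s17
s10 ∨ s16 = s10
s17 ∨ s10 = s17
s3 ∧ s17 = s5
s12 ∧ s6 = s6
s16 ∨ s11 = s9
s6 ∧ s9 = s6
s7 ∨ s1 = s11
s10 ∧ s11 = s13
s6 ∧ s13 = s13
s5 ∨ s13 = s5

s5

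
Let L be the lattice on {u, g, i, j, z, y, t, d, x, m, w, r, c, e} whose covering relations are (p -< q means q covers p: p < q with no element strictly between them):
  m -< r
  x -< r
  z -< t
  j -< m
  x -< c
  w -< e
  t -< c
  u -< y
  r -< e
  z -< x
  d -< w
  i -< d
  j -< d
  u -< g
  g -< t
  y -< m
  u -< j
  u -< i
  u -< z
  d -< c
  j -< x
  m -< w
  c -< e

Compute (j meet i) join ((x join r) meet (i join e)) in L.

r

j ∧ i = u
x ∨ r = r
i ∨ e = e
r ∧ e = r
u ∨ r = r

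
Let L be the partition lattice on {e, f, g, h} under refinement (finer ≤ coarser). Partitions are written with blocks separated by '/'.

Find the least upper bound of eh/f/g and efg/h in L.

efgh

The join of eh/f/g and efg/h merges any blocks that overlap across the partitions, giving efgh.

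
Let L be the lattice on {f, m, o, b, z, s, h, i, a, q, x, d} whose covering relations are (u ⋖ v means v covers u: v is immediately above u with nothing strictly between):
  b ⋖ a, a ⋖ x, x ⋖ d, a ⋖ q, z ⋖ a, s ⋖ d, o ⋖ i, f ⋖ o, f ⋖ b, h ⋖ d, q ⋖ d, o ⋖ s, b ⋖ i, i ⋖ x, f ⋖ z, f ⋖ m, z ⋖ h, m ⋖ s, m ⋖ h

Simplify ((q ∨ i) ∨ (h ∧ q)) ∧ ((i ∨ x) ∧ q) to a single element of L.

a

q ∨ i = d
h ∧ q = z
d ∨ z = d
i ∨ x = x
x ∧ q = a
d ∧ a = a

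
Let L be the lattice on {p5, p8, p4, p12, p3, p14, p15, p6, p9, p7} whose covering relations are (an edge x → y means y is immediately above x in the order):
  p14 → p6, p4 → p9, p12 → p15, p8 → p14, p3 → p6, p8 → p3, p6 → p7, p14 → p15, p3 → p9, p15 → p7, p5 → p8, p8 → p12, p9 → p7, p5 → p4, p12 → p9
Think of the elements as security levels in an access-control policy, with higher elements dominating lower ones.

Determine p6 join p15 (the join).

p7

Common upper bounds of {p6, p15}: p7.
The least among these is p7.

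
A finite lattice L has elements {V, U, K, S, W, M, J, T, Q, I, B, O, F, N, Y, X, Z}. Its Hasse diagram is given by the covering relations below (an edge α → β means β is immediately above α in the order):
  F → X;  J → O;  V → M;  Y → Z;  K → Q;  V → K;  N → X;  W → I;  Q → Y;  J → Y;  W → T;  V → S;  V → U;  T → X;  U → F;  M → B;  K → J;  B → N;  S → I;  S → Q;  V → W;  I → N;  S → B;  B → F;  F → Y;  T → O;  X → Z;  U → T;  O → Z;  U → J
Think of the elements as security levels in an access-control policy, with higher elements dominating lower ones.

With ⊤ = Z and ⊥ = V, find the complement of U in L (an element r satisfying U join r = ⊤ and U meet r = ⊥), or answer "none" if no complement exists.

none

For every candidate r, either U ∨ r ≠ Z or U ∧ r ≠ V; no complement exists.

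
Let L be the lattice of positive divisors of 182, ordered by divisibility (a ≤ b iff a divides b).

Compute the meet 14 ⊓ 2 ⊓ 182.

2

In the divisibility order, the meet is the greatest common divisor: gcd(14, 2, 182) = 2.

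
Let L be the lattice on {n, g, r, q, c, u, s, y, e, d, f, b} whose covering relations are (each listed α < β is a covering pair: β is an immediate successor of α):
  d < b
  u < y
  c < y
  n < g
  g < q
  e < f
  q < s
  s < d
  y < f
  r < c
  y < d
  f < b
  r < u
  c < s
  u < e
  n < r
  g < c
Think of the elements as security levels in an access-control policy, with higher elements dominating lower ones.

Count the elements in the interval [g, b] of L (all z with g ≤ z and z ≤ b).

8

The interval [g, b] = {b, c, d, f, g, q, s, y}, which has 8 elements.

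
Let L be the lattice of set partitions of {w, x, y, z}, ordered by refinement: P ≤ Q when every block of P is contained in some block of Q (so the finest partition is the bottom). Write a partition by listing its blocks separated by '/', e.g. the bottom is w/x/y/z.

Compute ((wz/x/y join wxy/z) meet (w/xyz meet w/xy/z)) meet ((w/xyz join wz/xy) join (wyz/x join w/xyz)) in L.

w/xy/z

wz/x/y ∨ wxy/z = wxyz
w/xyz ∧ w/xy/z = w/xy/z
wxyz ∧ w/xy/z = w/xy/z
w/xyz ∨ wz/xy = wxyz
wyz/x ∨ w/xyz = wxyz
wxyz ∨ wxyz = wxyz
w/xy/z ∧ wxyz = w/xy/z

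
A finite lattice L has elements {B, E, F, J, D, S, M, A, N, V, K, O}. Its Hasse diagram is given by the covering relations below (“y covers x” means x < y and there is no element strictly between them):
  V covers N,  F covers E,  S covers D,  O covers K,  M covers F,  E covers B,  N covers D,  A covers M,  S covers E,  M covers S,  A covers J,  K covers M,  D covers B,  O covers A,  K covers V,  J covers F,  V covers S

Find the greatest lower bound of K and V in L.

Common lower bounds of {K, V}: B, D, E, N, S, V.
The greatest among these is V.

V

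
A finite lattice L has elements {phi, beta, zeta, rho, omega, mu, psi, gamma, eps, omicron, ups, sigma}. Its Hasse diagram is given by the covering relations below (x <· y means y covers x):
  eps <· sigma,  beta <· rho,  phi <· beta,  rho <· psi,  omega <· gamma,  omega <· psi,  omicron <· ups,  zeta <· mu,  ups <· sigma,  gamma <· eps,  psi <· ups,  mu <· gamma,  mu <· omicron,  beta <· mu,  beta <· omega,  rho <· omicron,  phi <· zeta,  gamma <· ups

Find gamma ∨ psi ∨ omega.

ups

Common upper bounds of {gamma, psi, omega}: sigma, ups.
The least among these is ups.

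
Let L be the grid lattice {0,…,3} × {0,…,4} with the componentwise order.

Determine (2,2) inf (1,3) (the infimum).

(1,2)

Common lower bounds of {(2,2), (1,3)}: (0,0), (0,1), (0,2), (1,0), (1,1), (1,2).
The greatest among these is (1,2).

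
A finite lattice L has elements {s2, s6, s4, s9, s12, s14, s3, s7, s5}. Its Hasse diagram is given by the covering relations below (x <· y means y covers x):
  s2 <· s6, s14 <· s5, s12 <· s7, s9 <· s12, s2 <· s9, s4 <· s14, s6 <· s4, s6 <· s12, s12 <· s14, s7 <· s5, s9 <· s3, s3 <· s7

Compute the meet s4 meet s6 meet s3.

s2

Common lower bounds of {s4, s6, s3}: s2.
The greatest among these is s2.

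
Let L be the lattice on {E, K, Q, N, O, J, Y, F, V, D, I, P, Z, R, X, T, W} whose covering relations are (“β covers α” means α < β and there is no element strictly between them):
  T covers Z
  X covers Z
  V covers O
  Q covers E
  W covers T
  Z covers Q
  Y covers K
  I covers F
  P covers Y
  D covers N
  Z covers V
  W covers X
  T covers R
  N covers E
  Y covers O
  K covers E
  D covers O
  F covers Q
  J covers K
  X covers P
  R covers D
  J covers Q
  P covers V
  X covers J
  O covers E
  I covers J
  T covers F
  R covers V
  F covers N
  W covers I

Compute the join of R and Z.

Common upper bounds of {R, Z}: T, W.
The least among these is T.

T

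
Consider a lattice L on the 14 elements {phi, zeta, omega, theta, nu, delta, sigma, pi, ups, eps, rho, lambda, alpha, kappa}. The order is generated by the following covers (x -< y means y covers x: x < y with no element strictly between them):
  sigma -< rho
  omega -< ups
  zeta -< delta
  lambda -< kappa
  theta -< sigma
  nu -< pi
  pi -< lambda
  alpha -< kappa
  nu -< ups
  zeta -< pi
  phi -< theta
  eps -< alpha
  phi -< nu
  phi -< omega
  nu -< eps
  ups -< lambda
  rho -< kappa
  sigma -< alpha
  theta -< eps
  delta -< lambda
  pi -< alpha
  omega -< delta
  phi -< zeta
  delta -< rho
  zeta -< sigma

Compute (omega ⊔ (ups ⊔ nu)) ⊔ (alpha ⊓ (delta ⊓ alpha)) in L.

lambda

ups ∨ nu = ups
omega ∨ ups = ups
delta ∧ alpha = zeta
alpha ∧ zeta = zeta
ups ∨ zeta = lambda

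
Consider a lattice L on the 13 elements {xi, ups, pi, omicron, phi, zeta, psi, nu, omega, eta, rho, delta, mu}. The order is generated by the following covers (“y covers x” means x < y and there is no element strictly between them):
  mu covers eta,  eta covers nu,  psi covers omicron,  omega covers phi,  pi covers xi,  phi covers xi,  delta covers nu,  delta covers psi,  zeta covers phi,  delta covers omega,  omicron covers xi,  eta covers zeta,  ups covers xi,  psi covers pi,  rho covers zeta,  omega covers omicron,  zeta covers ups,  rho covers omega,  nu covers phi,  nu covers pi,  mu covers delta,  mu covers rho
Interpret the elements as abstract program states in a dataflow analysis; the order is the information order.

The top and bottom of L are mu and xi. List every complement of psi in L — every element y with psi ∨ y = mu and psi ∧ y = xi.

ups, zeta

Need y with psi ∨ y = mu and psi ∧ y = xi.
Checking each element gives: ups, zeta.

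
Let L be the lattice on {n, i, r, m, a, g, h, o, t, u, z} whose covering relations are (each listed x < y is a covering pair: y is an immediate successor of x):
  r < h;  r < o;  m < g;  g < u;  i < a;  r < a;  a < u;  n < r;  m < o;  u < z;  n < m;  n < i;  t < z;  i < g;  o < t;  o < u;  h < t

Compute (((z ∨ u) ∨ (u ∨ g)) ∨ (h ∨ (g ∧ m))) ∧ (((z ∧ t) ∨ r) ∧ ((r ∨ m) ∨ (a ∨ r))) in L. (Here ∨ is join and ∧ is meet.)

o

z ∨ u = z
u ∨ g = u
z ∨ u = z
g ∧ m = m
h ∨ m = t
z ∨ t = z
z ∧ t = t
t ∨ r = t
r ∨ m = o
a ∨ r = a
o ∨ a = u
t ∧ u = o
z ∧ o = o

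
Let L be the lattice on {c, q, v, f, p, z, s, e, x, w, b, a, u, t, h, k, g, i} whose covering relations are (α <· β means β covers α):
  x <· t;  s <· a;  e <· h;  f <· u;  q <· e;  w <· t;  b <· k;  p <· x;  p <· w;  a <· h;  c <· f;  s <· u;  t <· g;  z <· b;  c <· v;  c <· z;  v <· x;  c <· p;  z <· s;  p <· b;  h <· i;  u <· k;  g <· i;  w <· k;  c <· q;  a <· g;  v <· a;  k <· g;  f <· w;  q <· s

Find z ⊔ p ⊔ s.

k

Common upper bounds of {z, p, s}: g, i, k.
The least among these is k.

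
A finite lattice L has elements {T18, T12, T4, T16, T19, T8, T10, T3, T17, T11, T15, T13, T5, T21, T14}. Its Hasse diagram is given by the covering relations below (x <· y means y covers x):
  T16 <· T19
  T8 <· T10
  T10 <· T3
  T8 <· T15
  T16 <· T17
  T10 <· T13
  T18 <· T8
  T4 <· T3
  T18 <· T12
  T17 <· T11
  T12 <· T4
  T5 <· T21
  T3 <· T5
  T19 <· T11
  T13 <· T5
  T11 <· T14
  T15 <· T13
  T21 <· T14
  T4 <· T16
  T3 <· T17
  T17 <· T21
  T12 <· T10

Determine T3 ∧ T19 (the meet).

Common lower bounds of {T3, T19}: T12, T18, T4.
The greatest among these is T4.

T4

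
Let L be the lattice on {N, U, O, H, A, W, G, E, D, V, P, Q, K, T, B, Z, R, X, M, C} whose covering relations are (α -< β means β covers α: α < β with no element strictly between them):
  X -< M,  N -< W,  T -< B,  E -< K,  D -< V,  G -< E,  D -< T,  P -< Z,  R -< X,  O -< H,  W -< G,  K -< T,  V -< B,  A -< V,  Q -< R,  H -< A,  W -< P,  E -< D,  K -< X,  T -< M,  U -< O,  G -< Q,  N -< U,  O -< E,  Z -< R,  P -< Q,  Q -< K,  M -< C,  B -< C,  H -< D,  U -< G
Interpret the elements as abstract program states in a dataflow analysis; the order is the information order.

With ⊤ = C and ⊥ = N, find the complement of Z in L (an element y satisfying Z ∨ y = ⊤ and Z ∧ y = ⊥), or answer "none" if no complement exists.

Need y with Z ∨ y = C and Z ∧ y = N.
Checking each element gives: A.

A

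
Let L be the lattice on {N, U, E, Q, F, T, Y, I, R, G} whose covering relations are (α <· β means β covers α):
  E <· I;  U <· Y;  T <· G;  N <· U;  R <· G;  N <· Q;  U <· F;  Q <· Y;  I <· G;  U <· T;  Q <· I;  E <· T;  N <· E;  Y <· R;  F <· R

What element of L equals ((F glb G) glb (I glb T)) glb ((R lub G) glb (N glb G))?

N

F ∧ G = F
I ∧ T = E
F ∧ E = N
R ∨ G = G
N ∧ G = N
G ∧ N = N
N ∧ N = N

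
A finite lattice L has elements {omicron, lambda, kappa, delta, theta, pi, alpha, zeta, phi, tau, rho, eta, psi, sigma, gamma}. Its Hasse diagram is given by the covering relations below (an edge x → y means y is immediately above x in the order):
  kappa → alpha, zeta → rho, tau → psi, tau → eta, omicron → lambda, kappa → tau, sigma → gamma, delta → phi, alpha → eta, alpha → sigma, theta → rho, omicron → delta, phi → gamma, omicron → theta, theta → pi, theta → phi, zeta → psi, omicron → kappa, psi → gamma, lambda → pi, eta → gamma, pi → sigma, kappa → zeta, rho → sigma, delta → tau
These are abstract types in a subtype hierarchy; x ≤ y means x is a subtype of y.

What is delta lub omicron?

delta

Common upper bounds of {delta, omicron}: delta, eta, gamma, phi, psi, tau.
The least among these is delta.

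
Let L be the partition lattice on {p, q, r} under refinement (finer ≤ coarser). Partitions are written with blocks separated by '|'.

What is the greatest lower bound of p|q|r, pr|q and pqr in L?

p|q|r

The meet (common refinement) of p|q|r, pr|q, pqr intersects blocks pairwise, giving p|q|r.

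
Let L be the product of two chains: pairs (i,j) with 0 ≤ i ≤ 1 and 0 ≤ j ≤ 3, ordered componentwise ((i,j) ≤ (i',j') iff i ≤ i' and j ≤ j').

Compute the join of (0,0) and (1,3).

In a product of chains, the join is componentwise max, giving (1,3).

(1,3)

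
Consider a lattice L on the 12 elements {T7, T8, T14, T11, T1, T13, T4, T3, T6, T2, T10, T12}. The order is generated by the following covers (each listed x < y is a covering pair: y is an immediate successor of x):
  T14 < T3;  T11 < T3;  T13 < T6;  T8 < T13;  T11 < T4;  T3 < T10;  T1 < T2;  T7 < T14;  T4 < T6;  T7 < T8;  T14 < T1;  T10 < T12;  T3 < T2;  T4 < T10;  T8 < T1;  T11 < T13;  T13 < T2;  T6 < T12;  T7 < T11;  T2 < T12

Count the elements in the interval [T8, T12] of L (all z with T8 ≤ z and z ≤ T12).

6

The interval [T8, T12] = {T1, T12, T13, T2, T6, T8}, which has 6 elements.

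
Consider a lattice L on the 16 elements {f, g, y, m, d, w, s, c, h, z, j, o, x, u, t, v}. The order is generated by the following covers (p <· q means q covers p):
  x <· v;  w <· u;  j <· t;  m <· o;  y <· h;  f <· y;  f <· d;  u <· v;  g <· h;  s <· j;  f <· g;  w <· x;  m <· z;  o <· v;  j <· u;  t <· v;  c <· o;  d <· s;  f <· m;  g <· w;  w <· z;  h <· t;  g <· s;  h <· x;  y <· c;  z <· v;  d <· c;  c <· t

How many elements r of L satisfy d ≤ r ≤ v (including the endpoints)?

8

The interval [d, v] = {c, d, j, o, s, t, u, v}, which has 8 elements.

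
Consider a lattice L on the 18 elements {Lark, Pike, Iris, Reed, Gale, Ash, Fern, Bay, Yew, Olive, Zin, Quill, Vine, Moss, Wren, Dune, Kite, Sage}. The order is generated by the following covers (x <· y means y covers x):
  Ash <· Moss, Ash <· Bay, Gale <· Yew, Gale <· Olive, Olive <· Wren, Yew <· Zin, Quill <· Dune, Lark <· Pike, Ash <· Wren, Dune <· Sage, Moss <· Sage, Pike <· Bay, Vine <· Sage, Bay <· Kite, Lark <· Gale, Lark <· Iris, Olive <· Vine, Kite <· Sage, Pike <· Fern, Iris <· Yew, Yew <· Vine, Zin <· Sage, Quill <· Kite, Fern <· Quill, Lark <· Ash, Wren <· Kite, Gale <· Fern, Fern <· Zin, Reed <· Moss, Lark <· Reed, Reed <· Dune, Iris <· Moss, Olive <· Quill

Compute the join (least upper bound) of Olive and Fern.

Quill

Common upper bounds of {Olive, Fern}: Dune, Kite, Quill, Sage.
The least among these is Quill.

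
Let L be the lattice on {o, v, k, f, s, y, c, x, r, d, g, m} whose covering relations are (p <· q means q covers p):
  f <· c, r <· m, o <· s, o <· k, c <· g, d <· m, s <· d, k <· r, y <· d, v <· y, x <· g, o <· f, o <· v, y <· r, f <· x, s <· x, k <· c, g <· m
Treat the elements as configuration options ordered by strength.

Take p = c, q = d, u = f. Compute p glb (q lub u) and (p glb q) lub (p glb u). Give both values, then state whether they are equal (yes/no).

c; f; no

q lub u = m, so p glb (q lub u) = c glb m = c.
p glb q = o and p glb u = f, so (p glb q) lub (p glb u) = o lub f = f.
Equal: no.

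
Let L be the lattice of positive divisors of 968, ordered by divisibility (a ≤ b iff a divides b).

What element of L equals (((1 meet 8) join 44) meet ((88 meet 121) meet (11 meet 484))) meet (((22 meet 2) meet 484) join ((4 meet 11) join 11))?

11

1 ∧ 8 = 1
1 ∨ 44 = 44
88 ∧ 121 = 11
11 ∧ 484 = 11
11 ∧ 11 = 11
44 ∧ 11 = 11
22 ∧ 2 = 2
2 ∧ 484 = 2
4 ∧ 11 = 1
1 ∨ 11 = 11
2 ∨ 11 = 22
11 ∧ 22 = 11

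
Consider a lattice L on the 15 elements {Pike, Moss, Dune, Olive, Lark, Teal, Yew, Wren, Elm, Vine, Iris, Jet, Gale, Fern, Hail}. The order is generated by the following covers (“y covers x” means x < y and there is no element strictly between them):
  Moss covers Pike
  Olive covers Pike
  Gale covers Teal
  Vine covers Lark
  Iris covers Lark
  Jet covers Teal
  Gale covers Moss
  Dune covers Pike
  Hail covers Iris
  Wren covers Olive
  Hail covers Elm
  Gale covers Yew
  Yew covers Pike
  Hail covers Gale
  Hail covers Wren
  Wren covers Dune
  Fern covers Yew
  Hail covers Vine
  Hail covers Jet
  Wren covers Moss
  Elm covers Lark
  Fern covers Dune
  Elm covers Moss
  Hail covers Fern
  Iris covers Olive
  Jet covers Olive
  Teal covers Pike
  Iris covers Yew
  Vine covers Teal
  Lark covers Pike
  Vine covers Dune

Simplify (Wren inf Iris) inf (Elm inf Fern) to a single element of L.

Pike

Wren ∧ Iris = Olive
Elm ∧ Fern = Pike
Olive ∧ Pike = Pike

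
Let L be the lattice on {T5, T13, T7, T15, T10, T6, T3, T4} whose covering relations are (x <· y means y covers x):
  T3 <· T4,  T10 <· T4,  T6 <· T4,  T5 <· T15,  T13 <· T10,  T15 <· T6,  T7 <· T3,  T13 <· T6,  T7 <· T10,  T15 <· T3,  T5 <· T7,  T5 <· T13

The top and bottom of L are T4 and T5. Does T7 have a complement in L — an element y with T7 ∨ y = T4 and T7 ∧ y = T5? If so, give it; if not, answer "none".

Need y with T7 ∨ y = T4 and T7 ∧ y = T5.
Checking each element gives: T6.

T6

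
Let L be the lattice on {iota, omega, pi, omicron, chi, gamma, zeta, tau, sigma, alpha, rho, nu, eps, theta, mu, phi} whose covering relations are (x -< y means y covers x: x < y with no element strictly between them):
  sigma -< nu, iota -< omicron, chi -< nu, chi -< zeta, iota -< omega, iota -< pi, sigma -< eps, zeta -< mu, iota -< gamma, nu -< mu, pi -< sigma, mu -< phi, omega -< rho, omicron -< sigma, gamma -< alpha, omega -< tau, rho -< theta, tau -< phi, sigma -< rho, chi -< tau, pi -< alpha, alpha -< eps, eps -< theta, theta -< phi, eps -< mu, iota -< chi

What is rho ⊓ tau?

Common lower bounds of {rho, tau}: iota, omega.
The greatest among these is omega.

omega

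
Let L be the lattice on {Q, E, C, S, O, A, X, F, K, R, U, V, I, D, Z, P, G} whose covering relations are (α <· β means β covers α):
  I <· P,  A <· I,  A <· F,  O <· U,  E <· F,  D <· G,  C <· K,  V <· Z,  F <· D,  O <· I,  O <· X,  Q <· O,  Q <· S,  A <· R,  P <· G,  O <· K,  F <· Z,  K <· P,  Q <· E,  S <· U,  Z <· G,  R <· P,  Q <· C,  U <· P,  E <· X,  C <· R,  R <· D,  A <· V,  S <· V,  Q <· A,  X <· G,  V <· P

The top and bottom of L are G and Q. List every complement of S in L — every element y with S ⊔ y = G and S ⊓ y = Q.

D, X

Need y with S ∨ y = G and S ∧ y = Q.
Checking each element gives: D, X.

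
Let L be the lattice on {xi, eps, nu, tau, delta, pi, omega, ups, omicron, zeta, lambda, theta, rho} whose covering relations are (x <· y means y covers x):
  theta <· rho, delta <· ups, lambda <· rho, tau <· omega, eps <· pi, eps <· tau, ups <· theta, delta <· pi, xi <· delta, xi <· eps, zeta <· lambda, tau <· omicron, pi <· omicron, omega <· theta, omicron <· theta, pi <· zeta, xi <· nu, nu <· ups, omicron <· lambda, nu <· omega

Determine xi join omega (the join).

Common upper bounds of {xi, omega}: omega, rho, theta.
The least among these is omega.

omega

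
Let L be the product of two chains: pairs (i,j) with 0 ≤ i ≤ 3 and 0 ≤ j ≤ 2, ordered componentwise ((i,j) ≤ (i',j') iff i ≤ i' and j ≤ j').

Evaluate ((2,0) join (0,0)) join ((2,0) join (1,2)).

(2,0) ∨ (0,0) = (2,0)
(2,0) ∨ (1,2) = (2,2)
(2,0) ∨ (2,2) = (2,2)

(2,2)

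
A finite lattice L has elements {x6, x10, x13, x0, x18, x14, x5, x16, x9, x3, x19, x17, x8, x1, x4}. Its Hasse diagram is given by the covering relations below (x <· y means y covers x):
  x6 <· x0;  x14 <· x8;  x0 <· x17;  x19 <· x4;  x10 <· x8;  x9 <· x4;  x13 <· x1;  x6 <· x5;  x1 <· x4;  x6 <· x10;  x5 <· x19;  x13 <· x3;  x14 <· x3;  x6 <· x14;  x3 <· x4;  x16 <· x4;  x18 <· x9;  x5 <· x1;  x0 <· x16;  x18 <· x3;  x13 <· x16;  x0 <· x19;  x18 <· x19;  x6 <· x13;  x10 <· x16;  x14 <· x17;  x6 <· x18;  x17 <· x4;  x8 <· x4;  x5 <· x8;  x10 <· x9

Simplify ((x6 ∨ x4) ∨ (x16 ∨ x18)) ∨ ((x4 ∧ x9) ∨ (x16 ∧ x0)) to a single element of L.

x6 ∨ x4 = x4
x16 ∨ x18 = x4
x4 ∨ x4 = x4
x4 ∧ x9 = x9
x16 ∧ x0 = x0
x9 ∨ x0 = x4
x4 ∨ x4 = x4

x4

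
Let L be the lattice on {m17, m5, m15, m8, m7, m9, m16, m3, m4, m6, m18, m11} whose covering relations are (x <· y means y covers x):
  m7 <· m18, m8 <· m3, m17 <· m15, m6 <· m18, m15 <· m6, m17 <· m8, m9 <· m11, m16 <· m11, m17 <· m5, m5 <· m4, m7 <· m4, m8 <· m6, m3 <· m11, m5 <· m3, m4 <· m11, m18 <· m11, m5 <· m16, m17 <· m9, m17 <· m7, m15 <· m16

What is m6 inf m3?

m8

Common lower bounds of {m6, m3}: m17, m8.
The greatest among these is m8.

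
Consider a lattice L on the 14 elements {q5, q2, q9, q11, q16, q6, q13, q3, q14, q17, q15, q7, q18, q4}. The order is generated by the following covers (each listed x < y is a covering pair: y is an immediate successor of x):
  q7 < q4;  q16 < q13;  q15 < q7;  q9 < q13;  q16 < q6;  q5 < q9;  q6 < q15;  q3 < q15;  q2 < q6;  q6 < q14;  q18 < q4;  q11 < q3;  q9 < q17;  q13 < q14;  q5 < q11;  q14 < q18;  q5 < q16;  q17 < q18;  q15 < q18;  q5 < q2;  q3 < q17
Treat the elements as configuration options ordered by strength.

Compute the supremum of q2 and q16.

Common upper bounds of {q2, q16}: q14, q15, q18, q4, q6, q7.
The least among these is q6.

q6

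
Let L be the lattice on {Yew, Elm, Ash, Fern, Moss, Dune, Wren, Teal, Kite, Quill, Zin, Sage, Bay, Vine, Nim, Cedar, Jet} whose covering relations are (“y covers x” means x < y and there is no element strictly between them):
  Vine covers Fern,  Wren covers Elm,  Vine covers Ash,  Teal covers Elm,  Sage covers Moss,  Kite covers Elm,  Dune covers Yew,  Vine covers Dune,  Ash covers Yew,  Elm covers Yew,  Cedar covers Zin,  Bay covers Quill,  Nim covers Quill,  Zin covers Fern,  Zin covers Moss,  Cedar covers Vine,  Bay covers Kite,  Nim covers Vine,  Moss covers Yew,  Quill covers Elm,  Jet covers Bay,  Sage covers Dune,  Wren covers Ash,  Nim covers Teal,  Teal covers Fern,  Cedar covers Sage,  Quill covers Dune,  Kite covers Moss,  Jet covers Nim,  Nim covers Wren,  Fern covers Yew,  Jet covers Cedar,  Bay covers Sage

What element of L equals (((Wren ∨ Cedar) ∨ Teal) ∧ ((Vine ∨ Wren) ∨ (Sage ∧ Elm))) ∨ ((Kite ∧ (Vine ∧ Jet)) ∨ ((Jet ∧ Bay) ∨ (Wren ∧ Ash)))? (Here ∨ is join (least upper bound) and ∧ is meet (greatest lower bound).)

Jet

Wren ∨ Cedar = Jet
Jet ∨ Teal = Jet
Vine ∨ Wren = Nim
Sage ∧ Elm = Yew
Nim ∨ Yew = Nim
Jet ∧ Nim = Nim
Vine ∧ Jet = Vine
Kite ∧ Vine = Yew
Jet ∧ Bay = Bay
Wren ∧ Ash = Ash
Bay ∨ Ash = Jet
Yew ∨ Jet = Jet
Nim ∨ Jet = Jet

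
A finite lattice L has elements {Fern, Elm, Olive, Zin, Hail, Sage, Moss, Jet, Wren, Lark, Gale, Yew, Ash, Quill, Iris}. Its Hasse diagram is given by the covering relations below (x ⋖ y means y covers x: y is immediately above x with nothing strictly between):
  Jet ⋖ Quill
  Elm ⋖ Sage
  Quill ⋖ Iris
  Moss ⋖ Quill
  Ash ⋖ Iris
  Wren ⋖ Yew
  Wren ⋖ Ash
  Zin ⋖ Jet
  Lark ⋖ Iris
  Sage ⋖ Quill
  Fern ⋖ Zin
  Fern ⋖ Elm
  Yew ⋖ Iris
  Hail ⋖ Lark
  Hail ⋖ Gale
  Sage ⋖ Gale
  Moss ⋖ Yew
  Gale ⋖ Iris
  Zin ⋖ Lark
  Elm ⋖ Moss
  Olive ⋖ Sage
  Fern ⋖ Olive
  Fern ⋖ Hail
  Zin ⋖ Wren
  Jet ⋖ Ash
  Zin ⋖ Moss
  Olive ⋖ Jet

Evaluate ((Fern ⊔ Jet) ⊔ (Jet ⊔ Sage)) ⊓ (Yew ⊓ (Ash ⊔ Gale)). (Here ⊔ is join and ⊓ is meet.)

Fern ∨ Jet = Jet
Jet ∨ Sage = Quill
Jet ∨ Quill = Quill
Ash ∨ Gale = Iris
Yew ∧ Iris = Yew
Quill ∧ Yew = Moss

Moss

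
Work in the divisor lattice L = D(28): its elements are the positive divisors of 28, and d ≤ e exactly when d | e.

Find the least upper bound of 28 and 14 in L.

Common upper bounds of {28, 14}: 28.
The least among these is 28.

28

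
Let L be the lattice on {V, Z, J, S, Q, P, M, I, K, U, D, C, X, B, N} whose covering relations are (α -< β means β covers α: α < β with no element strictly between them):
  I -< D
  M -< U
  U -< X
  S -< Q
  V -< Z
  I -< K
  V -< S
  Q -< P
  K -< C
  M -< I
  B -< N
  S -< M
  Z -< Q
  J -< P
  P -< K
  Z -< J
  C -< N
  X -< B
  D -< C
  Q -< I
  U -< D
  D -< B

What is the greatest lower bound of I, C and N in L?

I

Common lower bounds of {I, C, N}: I, M, Q, S, V, Z.
The greatest among these is I.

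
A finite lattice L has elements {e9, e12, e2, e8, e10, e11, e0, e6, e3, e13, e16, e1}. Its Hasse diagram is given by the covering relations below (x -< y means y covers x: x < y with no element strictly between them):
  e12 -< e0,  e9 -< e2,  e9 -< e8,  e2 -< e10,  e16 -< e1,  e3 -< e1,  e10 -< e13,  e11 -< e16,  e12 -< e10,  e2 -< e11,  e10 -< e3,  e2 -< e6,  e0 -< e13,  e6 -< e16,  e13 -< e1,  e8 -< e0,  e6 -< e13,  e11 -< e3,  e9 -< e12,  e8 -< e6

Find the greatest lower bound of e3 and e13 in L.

Common lower bounds of {e3, e13}: e10, e12, e2, e9.
The greatest among these is e10.

e10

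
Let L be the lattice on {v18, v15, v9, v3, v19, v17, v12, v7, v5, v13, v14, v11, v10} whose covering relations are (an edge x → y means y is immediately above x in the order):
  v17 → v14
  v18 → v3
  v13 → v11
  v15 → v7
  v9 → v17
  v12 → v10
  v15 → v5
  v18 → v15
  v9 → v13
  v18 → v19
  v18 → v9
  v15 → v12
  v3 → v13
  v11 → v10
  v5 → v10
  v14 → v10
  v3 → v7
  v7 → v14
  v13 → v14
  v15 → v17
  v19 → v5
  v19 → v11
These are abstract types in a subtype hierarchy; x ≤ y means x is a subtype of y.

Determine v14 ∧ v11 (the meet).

Common lower bounds of {v14, v11}: v13, v18, v3, v9.
The greatest among these is v13.

v13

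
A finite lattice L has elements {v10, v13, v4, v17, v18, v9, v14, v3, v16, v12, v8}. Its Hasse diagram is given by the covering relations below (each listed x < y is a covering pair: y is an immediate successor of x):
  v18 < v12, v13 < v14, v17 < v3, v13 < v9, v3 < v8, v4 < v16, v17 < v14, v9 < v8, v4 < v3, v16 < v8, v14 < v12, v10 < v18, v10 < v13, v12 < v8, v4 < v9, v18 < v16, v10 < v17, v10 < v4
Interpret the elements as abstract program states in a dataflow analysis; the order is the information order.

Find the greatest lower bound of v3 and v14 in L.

v17

Common lower bounds of {v3, v14}: v10, v17.
The greatest among these is v17.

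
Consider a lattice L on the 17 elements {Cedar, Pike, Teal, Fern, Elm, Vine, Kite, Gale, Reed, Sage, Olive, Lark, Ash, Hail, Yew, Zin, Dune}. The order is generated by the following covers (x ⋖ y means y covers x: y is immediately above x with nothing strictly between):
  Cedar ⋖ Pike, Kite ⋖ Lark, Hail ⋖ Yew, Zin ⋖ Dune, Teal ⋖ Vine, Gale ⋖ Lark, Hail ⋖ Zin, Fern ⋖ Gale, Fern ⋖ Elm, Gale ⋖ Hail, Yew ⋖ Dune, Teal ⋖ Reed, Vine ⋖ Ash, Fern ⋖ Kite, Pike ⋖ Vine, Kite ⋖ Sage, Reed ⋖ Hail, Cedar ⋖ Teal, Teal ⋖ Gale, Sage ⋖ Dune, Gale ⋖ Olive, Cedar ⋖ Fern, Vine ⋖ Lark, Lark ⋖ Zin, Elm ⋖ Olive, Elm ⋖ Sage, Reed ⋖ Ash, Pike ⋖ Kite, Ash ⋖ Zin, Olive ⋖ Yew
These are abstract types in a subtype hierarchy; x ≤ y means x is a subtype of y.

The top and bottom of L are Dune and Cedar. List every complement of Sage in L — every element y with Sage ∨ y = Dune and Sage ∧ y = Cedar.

Reed, Teal

Need y with Sage ∨ y = Dune and Sage ∧ y = Cedar.
Checking each element gives: Reed, Teal.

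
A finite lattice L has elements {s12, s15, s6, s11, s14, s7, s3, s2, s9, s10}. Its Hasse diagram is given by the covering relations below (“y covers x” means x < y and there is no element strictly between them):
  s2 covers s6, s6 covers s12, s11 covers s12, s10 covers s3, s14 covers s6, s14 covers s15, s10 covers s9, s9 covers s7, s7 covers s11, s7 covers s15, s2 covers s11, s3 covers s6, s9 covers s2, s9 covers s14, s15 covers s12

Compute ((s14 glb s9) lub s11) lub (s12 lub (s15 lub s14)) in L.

s9

s14 ∧ s9 = s14
s14 ∨ s11 = s9
s15 ∨ s14 = s14
s12 ∨ s14 = s14
s9 ∨ s14 = s9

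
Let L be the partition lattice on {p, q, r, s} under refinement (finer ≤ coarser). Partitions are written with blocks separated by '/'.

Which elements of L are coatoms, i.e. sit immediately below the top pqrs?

p/qrs, pq/rs, pqr/s, pqs/r, pr/qs, prs/q, ps/qr

The coatoms are exactly the elements covered by pqrs: p/qrs, pq/rs, pqr/s, pqs/r, pr/qs, prs/q, ps/qr.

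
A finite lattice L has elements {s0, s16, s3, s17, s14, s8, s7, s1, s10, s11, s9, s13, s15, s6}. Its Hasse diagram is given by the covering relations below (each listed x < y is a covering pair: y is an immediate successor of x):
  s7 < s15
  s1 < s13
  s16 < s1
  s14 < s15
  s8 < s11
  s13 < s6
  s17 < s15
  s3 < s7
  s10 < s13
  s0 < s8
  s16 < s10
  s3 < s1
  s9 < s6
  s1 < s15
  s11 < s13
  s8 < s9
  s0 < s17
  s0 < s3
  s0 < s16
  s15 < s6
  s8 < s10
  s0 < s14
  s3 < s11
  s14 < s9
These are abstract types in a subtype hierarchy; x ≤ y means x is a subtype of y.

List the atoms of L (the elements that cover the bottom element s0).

s14, s16, s17, s3, s8

The atoms are exactly the elements that cover s0: s14, s16, s17, s3, s8.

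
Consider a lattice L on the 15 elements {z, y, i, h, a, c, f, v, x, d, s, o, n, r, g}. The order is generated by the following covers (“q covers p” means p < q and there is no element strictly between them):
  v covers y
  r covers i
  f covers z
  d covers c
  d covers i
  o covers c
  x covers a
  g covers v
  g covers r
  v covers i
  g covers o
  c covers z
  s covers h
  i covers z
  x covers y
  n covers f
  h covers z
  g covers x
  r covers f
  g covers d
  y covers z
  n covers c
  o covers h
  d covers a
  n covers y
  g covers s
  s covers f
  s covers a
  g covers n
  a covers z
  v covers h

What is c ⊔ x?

g

Common upper bounds of {c, x}: g.
The least among these is g.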